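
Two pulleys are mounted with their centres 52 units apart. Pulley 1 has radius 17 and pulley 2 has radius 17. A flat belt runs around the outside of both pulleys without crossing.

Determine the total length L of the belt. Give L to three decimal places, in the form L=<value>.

L=210.814

open belt: β = asin((r2−r1)/C) = asin(0/52) = 0.0000°
wrap1 = π − 2β = 180.0000°
wrap2 = π + 2β = 180.0000°
tangent length = C·cosβ = 52.0000
L = r1·wrap1 + r2·wrap2 + 2·C·cosβ = 17·3.1416 + 17·3.1416 + 2·52.0000 = 210.8142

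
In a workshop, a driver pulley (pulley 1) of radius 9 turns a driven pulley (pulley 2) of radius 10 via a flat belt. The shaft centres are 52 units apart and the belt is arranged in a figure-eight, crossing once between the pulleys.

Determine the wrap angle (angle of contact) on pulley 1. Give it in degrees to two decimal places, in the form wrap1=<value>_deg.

crossed belt: β = asin((r1+r2)/C) = asin(19/52) = 21.4313°
wrap1 = wrap2 = π + 2β = 222.8625°

wrap1=222.86_deg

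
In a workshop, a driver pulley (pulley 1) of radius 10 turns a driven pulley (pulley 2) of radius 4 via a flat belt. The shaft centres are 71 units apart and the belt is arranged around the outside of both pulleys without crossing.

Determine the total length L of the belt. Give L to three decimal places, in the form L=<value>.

open belt: β = asin((r2−r1)/C) = asin(-6/71) = -4.8477°
wrap1 = π − 2β = 189.6954°
wrap2 = π + 2β = 170.3046°
tangent length = C·cosβ = 70.7460
L = r1·wrap1 + r2·wrap2 + 2·C·cosβ = 10·3.3108 + 4·2.9724 + 2·70.7460 = 186.4896

L=186.490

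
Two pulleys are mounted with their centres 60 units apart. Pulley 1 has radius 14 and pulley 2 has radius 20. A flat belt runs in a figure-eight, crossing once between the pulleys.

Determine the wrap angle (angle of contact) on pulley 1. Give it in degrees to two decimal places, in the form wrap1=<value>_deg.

wrap1=249.04_deg

crossed belt: β = asin((r1+r2)/C) = asin(34/60) = 34.5181°
wrap1 = wrap2 = π + 2β = 249.0362°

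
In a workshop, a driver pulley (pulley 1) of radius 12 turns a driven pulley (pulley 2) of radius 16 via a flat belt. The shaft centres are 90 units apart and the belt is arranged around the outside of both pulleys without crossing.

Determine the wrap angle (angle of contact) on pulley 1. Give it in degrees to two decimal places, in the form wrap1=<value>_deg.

open belt: β = asin((r2−r1)/C) = asin(4/90) = 2.5473°
wrap1 = π − 2β = 174.9054°
wrap2 = π + 2β = 185.0946°

wrap1=174.91_deg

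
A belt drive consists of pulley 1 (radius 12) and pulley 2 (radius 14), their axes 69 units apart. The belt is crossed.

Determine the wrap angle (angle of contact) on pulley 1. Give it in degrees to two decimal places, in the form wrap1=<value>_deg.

wrap1=224.27_deg

crossed belt: β = asin((r1+r2)/C) = asin(26/69) = 22.1363°
wrap1 = wrap2 = π + 2β = 224.2726°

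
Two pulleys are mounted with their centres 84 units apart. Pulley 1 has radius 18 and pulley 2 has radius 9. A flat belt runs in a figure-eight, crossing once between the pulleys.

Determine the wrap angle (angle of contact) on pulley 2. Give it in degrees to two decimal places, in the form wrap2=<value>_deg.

wrap2=217.50_deg

crossed belt: β = asin((r1+r2)/C) = asin(27/84) = 18.7493°
wrap1 = wrap2 = π + 2β = 217.4987°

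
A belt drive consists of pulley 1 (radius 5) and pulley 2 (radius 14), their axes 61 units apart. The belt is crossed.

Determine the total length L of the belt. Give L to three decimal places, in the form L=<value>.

crossed belt: β = asin((r1+r2)/C) = asin(19/61) = 18.1482°
wrap1 = wrap2 = π + 2β = 216.2963°
tangent length = C·cosβ = 57.9655
L = (r1+r2)·wrap + 2·C·cosβ = 19·3.7751 + 2·57.9655 = 187.6576

L=187.658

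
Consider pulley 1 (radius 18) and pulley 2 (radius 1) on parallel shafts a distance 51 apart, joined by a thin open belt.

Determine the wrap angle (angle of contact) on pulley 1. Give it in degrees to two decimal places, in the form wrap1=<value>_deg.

open belt: β = asin((r2−r1)/C) = asin(-17/51) = -19.4712°
wrap1 = π − 2β = 218.9424°
wrap2 = π + 2β = 141.0576°

wrap1=218.94_deg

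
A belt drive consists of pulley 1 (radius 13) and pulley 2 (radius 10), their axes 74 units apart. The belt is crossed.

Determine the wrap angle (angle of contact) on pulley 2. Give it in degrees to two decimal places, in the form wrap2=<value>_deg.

crossed belt: β = asin((r1+r2)/C) = asin(23/74) = 18.1081°
wrap1 = wrap2 = π + 2β = 216.2162°

wrap2=216.22_deg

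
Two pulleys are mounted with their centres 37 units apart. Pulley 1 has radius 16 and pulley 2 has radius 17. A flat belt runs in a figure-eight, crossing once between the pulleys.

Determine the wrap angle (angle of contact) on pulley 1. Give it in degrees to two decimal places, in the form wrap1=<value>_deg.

crossed belt: β = asin((r1+r2)/C) = asin(33/37) = 63.1120°
wrap1 = wrap2 = π + 2β = 306.2239°

wrap1=306.22_deg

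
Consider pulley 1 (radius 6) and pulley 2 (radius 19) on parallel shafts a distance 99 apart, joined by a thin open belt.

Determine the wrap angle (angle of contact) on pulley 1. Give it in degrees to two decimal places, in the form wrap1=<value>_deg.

open belt: β = asin((r2−r1)/C) = asin(13/99) = 7.5455°
wrap1 = π − 2β = 164.9090°
wrap2 = π + 2β = 195.0910°

wrap1=164.91_deg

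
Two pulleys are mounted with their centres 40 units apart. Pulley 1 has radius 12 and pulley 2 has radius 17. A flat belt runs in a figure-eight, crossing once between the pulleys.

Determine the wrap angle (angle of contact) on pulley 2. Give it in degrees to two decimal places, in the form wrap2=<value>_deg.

crossed belt: β = asin((r1+r2)/C) = asin(29/40) = 46.4688°
wrap1 = wrap2 = π + 2β = 272.9377°

wrap2=272.94_deg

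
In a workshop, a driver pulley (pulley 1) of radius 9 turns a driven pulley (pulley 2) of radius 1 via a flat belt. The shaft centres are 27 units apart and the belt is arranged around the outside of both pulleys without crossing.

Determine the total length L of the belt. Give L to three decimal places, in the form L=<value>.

L=87.804

open belt: β = asin((r2−r1)/C) = asin(-8/27) = -17.2353°
wrap1 = π − 2β = 214.4706°
wrap2 = π + 2β = 145.5294°
tangent length = C·cosβ = 25.7876
L = r1·wrap1 + r2·wrap2 + 2·C·cosβ = 9·3.7432 + 1·2.5400 + 2·25.7876 = 87.8041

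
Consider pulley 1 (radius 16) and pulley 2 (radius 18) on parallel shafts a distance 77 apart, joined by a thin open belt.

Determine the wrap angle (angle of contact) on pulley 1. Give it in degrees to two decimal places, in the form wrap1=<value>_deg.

open belt: β = asin((r2−r1)/C) = asin(2/77) = 1.4884°
wrap1 = π − 2β = 177.0233°
wrap2 = π + 2β = 182.9767°

wrap1=177.02_deg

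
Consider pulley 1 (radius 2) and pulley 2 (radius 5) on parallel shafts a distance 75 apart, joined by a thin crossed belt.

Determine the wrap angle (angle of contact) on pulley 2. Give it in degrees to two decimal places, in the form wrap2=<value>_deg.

wrap2=190.71_deg

crossed belt: β = asin((r1+r2)/C) = asin(7/75) = 5.3554°
wrap1 = wrap2 = π + 2β = 190.7108°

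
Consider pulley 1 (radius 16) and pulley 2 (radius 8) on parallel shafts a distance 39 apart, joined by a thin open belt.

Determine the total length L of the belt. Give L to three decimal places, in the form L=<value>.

open belt: β = asin((r2−r1)/C) = asin(-8/39) = -11.8370°
wrap1 = π − 2β = 203.6740°
wrap2 = π + 2β = 156.3260°
tangent length = C·cosβ = 38.1707
L = r1·wrap1 + r2·wrap2 + 2·C·cosβ = 16·3.5548 + 8·2.7284 + 2·38.1707 = 155.0451

L=155.045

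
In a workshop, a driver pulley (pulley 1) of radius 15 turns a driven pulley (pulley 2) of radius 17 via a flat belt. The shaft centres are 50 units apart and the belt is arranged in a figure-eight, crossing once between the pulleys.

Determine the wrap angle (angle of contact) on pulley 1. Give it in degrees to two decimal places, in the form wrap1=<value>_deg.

wrap1=259.58_deg

crossed belt: β = asin((r1+r2)/C) = asin(32/50) = 39.7918°
wrap1 = wrap2 = π + 2β = 259.5836°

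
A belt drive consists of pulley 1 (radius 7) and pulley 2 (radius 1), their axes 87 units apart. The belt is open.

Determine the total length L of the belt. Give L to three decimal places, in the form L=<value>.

L=199.547

open belt: β = asin((r2−r1)/C) = asin(-6/87) = -3.9546°
wrap1 = π − 2β = 187.9091°
wrap2 = π + 2β = 172.0909°
tangent length = C·cosβ = 86.7929
L = r1·wrap1 + r2·wrap2 + 2·C·cosβ = 7·3.2796 + 1·3.0036 + 2·86.7929 = 199.5467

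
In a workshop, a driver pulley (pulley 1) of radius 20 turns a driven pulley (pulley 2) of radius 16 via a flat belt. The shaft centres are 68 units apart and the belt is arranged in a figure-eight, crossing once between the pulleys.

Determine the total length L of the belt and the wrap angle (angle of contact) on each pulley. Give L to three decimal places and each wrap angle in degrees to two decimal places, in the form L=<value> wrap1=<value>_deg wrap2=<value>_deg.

L=268.644 wrap1=243.93_deg wrap2=243.93_deg

crossed belt: β = asin((r1+r2)/C) = asin(36/68) = 31.9657°
wrap1 = wrap2 = π + 2β = 243.9314°
tangent length = C·cosβ = 57.6888
L = (r1+r2)·wrap + 2·C·cosβ = 36·4.2574 + 2·57.6888 = 268.6443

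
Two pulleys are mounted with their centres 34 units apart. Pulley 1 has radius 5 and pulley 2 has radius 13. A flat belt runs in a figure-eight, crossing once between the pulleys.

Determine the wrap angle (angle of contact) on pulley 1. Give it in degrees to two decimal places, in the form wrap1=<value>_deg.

wrap1=243.93_deg

crossed belt: β = asin((r1+r2)/C) = asin(18/34) = 31.9657°
wrap1 = wrap2 = π + 2β = 243.9314°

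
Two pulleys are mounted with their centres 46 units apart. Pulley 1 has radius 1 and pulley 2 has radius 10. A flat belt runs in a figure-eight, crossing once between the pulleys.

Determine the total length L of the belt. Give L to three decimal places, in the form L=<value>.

crossed belt: β = asin((r1+r2)/C) = asin(11/46) = 13.8352°
wrap1 = wrap2 = π + 2β = 207.6704°
tangent length = C·cosβ = 44.6654
L = (r1+r2)·wrap + 2·C·cosβ = 11·3.6245 + 2·44.6654 = 129.2007

L=129.201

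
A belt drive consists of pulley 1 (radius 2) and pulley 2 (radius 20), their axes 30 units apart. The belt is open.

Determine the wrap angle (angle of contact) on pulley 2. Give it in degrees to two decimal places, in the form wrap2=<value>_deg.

open belt: β = asin((r2−r1)/C) = asin(18/30) = 36.8699°
wrap1 = π − 2β = 106.2602°
wrap2 = π + 2β = 253.7398°

wrap2=253.74_deg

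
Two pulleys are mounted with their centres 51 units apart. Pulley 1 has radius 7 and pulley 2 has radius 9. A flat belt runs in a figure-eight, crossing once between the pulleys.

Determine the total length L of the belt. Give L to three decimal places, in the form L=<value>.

crossed belt: β = asin((r1+r2)/C) = asin(16/51) = 18.2839°
wrap1 = wrap2 = π + 2β = 216.5678°
tangent length = C·cosβ = 48.4252
L = (r1+r2)·wrap + 2·C·cosβ = 16·3.7798 + 2·48.4252 = 157.3275

L=157.328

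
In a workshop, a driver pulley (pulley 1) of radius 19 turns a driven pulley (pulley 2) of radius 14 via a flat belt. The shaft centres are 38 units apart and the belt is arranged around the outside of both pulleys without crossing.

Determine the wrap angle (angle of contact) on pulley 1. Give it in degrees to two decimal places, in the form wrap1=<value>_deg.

wrap1=195.12_deg

open belt: β = asin((r2−r1)/C) = asin(-5/38) = -7.5608°
wrap1 = π − 2β = 195.1217°
wrap2 = π + 2β = 164.8783°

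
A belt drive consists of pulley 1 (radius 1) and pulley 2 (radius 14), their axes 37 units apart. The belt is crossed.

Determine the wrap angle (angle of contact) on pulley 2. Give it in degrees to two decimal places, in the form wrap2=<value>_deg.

crossed belt: β = asin((r1+r2)/C) = asin(15/37) = 23.9165°
wrap1 = wrap2 = π + 2β = 227.8331°

wrap2=227.83_deg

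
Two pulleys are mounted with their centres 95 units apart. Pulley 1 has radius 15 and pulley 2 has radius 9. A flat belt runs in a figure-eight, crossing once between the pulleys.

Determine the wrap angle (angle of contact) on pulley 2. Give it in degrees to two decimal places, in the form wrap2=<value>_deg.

crossed belt: β = asin((r1+r2)/C) = asin(24/95) = 14.6333°
wrap1 = wrap2 = π + 2β = 209.2666°

wrap2=209.27_deg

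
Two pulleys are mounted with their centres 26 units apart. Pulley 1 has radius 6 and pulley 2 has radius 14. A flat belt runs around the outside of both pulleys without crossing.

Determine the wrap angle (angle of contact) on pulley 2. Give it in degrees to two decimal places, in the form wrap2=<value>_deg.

wrap2=215.84_deg

open belt: β = asin((r2−r1)/C) = asin(8/26) = 17.9202°
wrap1 = π − 2β = 144.1596°
wrap2 = π + 2β = 215.8404°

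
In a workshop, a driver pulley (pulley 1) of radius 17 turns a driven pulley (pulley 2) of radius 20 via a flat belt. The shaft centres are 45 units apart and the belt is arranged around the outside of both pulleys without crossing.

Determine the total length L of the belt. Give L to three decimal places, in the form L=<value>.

open belt: β = asin((r2−r1)/C) = asin(3/45) = 3.8226°
wrap1 = π − 2β = 172.3549°
wrap2 = π + 2β = 187.6451°
tangent length = C·cosβ = 44.8999
L = r1·wrap1 + r2·wrap2 + 2·C·cosβ = 17·3.0082 + 20·3.2750 + 2·44.8999 = 206.4390

L=206.439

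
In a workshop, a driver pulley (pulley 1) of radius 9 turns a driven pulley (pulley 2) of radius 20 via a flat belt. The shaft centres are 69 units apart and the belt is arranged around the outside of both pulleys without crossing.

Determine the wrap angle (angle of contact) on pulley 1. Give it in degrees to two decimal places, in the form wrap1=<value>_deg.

open belt: β = asin((r2−r1)/C) = asin(11/69) = 9.1732°
wrap1 = π − 2β = 161.6535°
wrap2 = π + 2β = 198.3465°

wrap1=161.65_deg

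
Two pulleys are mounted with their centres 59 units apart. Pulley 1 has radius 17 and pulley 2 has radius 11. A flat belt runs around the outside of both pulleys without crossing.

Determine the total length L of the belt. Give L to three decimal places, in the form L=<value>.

open belt: β = asin((r2−r1)/C) = asin(-6/59) = -5.8368°
wrap1 = π − 2β = 191.6736°
wrap2 = π + 2β = 168.3264°
tangent length = C·cosβ = 58.6941
L = r1·wrap1 + r2·wrap2 + 2·C·cosβ = 17·3.3453 + 11·2.9379 + 2·58.6941 = 206.5753

L=206.575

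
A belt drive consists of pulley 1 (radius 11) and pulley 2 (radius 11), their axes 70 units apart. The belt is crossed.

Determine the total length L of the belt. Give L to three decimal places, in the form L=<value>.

crossed belt: β = asin((r1+r2)/C) = asin(22/70) = 18.3177°
wrap1 = wrap2 = π + 2β = 216.6354°
tangent length = C·cosβ = 66.4530
L = (r1+r2)·wrap + 2·C·cosβ = 22·3.7810 + 2·66.4530 = 216.0880

L=216.088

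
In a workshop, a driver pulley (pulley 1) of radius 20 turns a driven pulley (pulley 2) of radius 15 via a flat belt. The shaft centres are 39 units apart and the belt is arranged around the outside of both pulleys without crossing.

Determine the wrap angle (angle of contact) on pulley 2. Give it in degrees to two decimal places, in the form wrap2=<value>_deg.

wrap2=165.27_deg

open belt: β = asin((r2−r1)/C) = asin(-5/39) = -7.3659°
wrap1 = π − 2β = 194.7318°
wrap2 = π + 2β = 165.2682°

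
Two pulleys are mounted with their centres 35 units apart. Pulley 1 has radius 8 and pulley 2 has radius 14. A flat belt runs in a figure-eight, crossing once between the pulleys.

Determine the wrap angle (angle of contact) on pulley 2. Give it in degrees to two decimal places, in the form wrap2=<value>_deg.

wrap2=257.89_deg

crossed belt: β = asin((r1+r2)/C) = asin(22/35) = 38.9448°
wrap1 = wrap2 = π + 2β = 257.8896°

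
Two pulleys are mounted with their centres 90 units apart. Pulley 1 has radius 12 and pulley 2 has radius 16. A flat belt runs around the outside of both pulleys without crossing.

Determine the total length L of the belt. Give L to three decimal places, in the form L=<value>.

open belt: β = asin((r2−r1)/C) = asin(4/90) = 2.5473°
wrap1 = π − 2β = 174.9054°
wrap2 = π + 2β = 185.0946°
tangent length = C·cosβ = 89.9111
L = r1·wrap1 + r2·wrap2 + 2·C·cosβ = 12·3.0527 + 16·3.2305 + 2·89.9111 = 268.1424

L=268.142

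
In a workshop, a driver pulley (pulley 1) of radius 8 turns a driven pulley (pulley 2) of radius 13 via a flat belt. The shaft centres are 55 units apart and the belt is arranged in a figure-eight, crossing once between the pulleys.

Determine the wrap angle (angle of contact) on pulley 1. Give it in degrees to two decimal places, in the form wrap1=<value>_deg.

wrap1=224.89_deg

crossed belt: β = asin((r1+r2)/C) = asin(21/55) = 22.4464°
wrap1 = wrap2 = π + 2β = 224.8927°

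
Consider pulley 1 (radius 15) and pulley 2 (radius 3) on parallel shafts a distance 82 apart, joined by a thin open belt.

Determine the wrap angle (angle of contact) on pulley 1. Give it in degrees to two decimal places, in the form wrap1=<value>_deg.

open belt: β = asin((r2−r1)/C) = asin(-12/82) = -8.4150°
wrap1 = π − 2β = 196.8299°
wrap2 = π + 2β = 163.1701°

wrap1=196.83_deg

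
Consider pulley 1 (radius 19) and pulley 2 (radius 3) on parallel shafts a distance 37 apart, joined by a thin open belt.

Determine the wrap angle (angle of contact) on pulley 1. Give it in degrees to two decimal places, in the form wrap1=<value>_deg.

open belt: β = asin((r2−r1)/C) = asin(-16/37) = -25.6220°
wrap1 = π − 2β = 231.2441°
wrap2 = π + 2β = 128.7559°

wrap1=231.24_deg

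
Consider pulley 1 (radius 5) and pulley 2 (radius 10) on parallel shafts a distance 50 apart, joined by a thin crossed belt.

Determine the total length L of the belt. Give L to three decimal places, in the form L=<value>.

crossed belt: β = asin((r1+r2)/C) = asin(15/50) = 17.4576°
wrap1 = wrap2 = π + 2β = 214.9152°
tangent length = C·cosβ = 47.6970
L = (r1+r2)·wrap + 2·C·cosβ = 15·3.7510 + 2·47.6970 = 151.6586

L=151.659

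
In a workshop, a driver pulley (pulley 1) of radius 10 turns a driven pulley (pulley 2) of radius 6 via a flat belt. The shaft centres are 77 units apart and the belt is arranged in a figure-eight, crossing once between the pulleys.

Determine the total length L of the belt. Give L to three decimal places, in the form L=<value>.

crossed belt: β = asin((r1+r2)/C) = asin(16/77) = 11.9930°
wrap1 = wrap2 = π + 2β = 203.9860°
tangent length = C·cosβ = 75.3193
L = (r1+r2)·wrap + 2·C·cosβ = 16·3.5602 + 2·75.3193 = 207.6023

L=207.602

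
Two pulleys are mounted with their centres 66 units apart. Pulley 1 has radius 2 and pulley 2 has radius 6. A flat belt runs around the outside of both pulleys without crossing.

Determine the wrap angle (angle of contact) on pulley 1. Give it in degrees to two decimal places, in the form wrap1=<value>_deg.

wrap1=173.05_deg

open belt: β = asin((r2−r1)/C) = asin(4/66) = 3.4746°
wrap1 = π − 2β = 173.0508°
wrap2 = π + 2β = 186.9492°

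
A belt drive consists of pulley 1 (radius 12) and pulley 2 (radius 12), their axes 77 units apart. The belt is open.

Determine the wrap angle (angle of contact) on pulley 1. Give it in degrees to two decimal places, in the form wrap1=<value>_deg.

open belt: β = asin((r2−r1)/C) = asin(0/77) = 0.0000°
wrap1 = π − 2β = 180.0000°
wrap2 = π + 2β = 180.0000°

wrap1=180.00_deg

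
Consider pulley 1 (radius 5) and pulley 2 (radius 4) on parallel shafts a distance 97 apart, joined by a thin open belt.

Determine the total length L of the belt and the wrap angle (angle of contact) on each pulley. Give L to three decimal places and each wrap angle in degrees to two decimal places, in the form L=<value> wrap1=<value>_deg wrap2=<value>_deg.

open belt: β = asin((r2−r1)/C) = asin(-1/97) = -0.5907°
wrap1 = π − 2β = 181.1814°
wrap2 = π + 2β = 178.8186°
tangent length = C·cosβ = 96.9948
L = r1·wrap1 + r2·wrap2 + 2·C·cosβ = 5·3.1622 + 4·3.1210 + 2·96.9948 = 222.2846

L=222.285 wrap1=181.18_deg wrap2=178.82_deg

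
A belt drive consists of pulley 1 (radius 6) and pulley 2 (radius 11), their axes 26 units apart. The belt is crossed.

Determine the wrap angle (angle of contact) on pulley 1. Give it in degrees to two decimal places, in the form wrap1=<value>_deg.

wrap1=261.66_deg

crossed belt: β = asin((r1+r2)/C) = asin(17/26) = 40.8322°
wrap1 = wrap2 = π + 2β = 261.6644°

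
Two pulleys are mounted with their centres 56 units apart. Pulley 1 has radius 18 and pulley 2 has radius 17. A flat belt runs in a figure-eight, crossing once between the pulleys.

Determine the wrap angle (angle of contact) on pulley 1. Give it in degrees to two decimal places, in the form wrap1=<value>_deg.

crossed belt: β = asin((r1+r2)/C) = asin(35/56) = 38.6822°
wrap1 = wrap2 = π + 2β = 257.3644°

wrap1=257.36_deg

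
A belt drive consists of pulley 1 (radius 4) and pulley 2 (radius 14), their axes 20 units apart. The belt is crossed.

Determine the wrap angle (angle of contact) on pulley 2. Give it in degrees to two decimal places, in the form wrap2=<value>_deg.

crossed belt: β = asin((r1+r2)/C) = asin(18/20) = 64.1581°
wrap1 = wrap2 = π + 2β = 308.3161°

wrap2=308.32_deg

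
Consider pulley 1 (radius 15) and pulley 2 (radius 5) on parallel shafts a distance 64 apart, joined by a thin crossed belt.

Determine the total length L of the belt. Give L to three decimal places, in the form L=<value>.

crossed belt: β = asin((r1+r2)/C) = asin(20/64) = 18.2100°
wrap1 = wrap2 = π + 2β = 216.4199°
tangent length = C·cosβ = 60.7947
L = (r1+r2)·wrap + 2·C·cosβ = 20·3.7772 + 2·60.7947 = 197.1343

L=197.134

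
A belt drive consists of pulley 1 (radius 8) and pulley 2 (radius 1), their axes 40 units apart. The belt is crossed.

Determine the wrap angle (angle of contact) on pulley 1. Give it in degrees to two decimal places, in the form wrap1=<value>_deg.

crossed belt: β = asin((r1+r2)/C) = asin(9/40) = 13.0029°
wrap1 = wrap2 = π + 2β = 206.0058°

wrap1=206.01_deg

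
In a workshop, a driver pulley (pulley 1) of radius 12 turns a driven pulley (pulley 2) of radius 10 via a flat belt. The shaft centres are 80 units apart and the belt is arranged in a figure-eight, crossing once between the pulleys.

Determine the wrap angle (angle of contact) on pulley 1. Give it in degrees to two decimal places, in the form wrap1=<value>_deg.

wrap1=211.92_deg

crossed belt: β = asin((r1+r2)/C) = asin(22/80) = 15.9620°
wrap1 = wrap2 = π + 2β = 211.9240°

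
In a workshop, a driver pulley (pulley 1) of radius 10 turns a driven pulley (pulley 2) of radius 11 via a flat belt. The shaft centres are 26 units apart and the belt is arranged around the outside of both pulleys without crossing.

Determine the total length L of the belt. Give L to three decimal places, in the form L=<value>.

open belt: β = asin((r2−r1)/C) = asin(1/26) = 2.2042°
wrap1 = π − 2β = 175.5915°
wrap2 = π + 2β = 184.4085°
tangent length = C·cosβ = 25.9808
L = r1·wrap1 + r2·wrap2 + 2·C·cosβ = 10·3.0647 + 11·3.2185 + 2·25.9808 = 118.0119

L=118.012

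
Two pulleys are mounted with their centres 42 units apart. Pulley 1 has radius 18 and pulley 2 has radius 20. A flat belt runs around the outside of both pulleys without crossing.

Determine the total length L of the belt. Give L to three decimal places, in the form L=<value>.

L=203.476

open belt: β = asin((r2−r1)/C) = asin(2/42) = 2.7294°
wrap1 = π − 2β = 174.5412°
wrap2 = π + 2β = 185.4588°
tangent length = C·cosβ = 41.9524
L = r1·wrap1 + r2·wrap2 + 2·C·cosβ = 18·3.0463 + 20·3.2369 + 2·41.9524 = 203.4758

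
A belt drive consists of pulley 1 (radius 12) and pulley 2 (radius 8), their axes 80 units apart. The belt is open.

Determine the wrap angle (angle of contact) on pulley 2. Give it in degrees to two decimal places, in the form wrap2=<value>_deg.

wrap2=174.27_deg

open belt: β = asin((r2−r1)/C) = asin(-4/80) = -2.8660°
wrap1 = π − 2β = 185.7320°
wrap2 = π + 2β = 174.2680°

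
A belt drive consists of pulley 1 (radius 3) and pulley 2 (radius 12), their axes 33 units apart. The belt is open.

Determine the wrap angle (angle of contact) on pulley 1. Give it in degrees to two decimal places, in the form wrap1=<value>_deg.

open belt: β = asin((r2−r1)/C) = asin(9/33) = 15.8266°
wrap1 = π − 2β = 148.3468°
wrap2 = π + 2β = 211.6532°

wrap1=148.35_deg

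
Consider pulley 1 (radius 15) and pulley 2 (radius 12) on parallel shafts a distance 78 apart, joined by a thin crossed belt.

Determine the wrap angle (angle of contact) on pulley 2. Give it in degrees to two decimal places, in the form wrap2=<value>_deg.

crossed belt: β = asin((r1+r2)/C) = asin(27/78) = 20.2522°
wrap1 = wrap2 = π + 2β = 220.5045°

wrap2=220.50_deg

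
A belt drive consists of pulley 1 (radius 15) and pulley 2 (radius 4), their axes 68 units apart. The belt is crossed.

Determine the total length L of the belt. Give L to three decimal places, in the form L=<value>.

crossed belt: β = asin((r1+r2)/C) = asin(19/68) = 16.2251°
wrap1 = wrap2 = π + 2β = 212.4502°
tangent length = C·cosβ = 65.2917
L = (r1+r2)·wrap + 2·C·cosβ = 19·3.7080 + 2·65.2917 = 201.0345

L=201.034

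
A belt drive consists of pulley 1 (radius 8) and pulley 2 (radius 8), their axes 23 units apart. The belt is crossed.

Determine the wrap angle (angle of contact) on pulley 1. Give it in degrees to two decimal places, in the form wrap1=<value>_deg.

crossed belt: β = asin((r1+r2)/C) = asin(16/23) = 44.0792°
wrap1 = wrap2 = π + 2β = 268.1584°

wrap1=268.16_deg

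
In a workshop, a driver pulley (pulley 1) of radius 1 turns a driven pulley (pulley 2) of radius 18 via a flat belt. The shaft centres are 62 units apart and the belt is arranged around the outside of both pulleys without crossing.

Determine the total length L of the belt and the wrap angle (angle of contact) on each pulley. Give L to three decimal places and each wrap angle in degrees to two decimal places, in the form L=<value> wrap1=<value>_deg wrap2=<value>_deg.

L=188.381 wrap1=148.17_deg wrap2=211.83_deg

open belt: β = asin((r2−r1)/C) = asin(17/62) = 15.9140°
wrap1 = π − 2β = 148.1721°
wrap2 = π + 2β = 211.8279°
tangent length = C·cosβ = 59.6238
L = r1·wrap1 + r2·wrap2 + 2·C·cosβ = 1·2.5861 + 18·3.6971 + 2·59.6238 = 188.3814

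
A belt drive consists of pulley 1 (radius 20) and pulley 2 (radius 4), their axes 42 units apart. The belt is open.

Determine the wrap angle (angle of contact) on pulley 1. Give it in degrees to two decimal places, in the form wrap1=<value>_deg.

open belt: β = asin((r2−r1)/C) = asin(-16/42) = -22.3927°
wrap1 = π − 2β = 224.7854°
wrap2 = π + 2β = 135.2146°

wrap1=224.79_deg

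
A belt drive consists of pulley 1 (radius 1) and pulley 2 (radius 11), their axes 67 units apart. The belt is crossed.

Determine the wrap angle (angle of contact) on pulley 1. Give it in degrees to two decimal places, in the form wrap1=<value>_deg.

crossed belt: β = asin((r1+r2)/C) = asin(12/67) = 10.3176°
wrap1 = wrap2 = π + 2β = 200.6352°

wrap1=200.64_deg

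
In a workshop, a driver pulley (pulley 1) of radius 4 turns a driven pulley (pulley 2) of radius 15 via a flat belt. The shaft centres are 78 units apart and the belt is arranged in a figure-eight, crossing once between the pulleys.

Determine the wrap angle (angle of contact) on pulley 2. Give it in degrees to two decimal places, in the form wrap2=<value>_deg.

wrap2=208.20_deg

crossed belt: β = asin((r1+r2)/C) = asin(19/78) = 14.0985°
wrap1 = wrap2 = π + 2β = 208.1970°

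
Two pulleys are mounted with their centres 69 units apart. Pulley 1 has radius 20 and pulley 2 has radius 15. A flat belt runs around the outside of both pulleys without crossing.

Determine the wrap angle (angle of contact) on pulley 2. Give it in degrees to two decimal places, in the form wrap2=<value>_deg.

open belt: β = asin((r2−r1)/C) = asin(-5/69) = -4.1555°
wrap1 = π − 2β = 188.3110°
wrap2 = π + 2β = 171.6890°

wrap2=171.69_deg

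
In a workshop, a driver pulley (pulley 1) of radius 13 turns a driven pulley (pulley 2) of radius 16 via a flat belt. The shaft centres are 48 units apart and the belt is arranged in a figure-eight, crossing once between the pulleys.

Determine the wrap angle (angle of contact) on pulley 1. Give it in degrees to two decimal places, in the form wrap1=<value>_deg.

crossed belt: β = asin((r1+r2)/C) = asin(29/48) = 37.1689°
wrap1 = wrap2 = π + 2β = 254.3378°

wrap1=254.34_deg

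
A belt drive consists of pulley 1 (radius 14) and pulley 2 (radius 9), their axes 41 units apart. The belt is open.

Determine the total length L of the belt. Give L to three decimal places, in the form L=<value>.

L=154.867

open belt: β = asin((r2−r1)/C) = asin(-5/41) = -7.0047°
wrap1 = π − 2β = 194.0095°
wrap2 = π + 2β = 165.9905°
tangent length = C·cosβ = 40.6940
L = r1·wrap1 + r2·wrap2 + 2·C·cosβ = 14·3.3861 + 9·2.8971 + 2·40.6940 = 154.8671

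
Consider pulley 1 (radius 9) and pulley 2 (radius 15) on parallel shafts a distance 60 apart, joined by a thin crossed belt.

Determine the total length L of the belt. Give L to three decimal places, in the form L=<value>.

crossed belt: β = asin((r1+r2)/C) = asin(24/60) = 23.5782°
wrap1 = wrap2 = π + 2β = 227.1564°
tangent length = C·cosβ = 54.9909
L = (r1+r2)·wrap + 2·C·cosβ = 24·3.9646 + 2·54.9909 = 205.1328

L=205.133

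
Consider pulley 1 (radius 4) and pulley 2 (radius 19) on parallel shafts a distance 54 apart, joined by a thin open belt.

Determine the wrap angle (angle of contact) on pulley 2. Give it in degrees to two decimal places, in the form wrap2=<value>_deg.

open belt: β = asin((r2−r1)/C) = asin(15/54) = 16.1276°
wrap1 = π − 2β = 147.7448°
wrap2 = π + 2β = 212.2552°

wrap2=212.26_deg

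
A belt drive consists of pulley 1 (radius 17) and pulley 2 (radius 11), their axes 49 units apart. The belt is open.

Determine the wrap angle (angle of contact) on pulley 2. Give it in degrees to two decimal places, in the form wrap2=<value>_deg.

open belt: β = asin((r2−r1)/C) = asin(-6/49) = -7.0335°
wrap1 = π − 2β = 194.0669°
wrap2 = π + 2β = 165.9331°

wrap2=165.93_deg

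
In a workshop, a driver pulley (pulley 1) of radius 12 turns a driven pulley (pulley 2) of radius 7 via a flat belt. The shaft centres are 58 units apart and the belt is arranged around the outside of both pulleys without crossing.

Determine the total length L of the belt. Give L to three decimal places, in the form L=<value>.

open belt: β = asin((r2−r1)/C) = asin(-5/58) = -4.9454°
wrap1 = π − 2β = 189.8909°
wrap2 = π + 2β = 170.1091°
tangent length = C·cosβ = 57.7841
L = r1·wrap1 + r2·wrap2 + 2·C·cosβ = 12·3.3142 + 7·2.9690 + 2·57.7841 = 176.1216

L=176.122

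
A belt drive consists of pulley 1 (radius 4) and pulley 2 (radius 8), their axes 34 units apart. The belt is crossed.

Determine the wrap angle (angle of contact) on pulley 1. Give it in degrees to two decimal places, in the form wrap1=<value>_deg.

crossed belt: β = asin((r1+r2)/C) = asin(12/34) = 20.6673°
wrap1 = wrap2 = π + 2β = 221.3346°

wrap1=221.33_deg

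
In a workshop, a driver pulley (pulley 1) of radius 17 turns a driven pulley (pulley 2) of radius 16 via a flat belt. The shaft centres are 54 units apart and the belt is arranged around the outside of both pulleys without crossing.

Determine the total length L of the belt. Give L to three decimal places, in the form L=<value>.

L=211.691

open belt: β = asin((r2−r1)/C) = asin(-1/54) = -1.0611°
wrap1 = π − 2β = 182.1222°
wrap2 = π + 2β = 177.8778°
tangent length = C·cosβ = 53.9907
L = r1·wrap1 + r2·wrap2 + 2·C·cosβ = 17·3.1786 + 16·3.1046 + 2·53.9907 = 211.6911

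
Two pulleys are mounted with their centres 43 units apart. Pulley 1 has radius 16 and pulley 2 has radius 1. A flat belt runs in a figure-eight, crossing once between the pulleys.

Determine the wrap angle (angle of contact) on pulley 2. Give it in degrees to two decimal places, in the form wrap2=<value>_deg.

wrap2=226.58_deg

crossed belt: β = asin((r1+r2)/C) = asin(17/43) = 23.2877°
wrap1 = wrap2 = π + 2β = 226.5755°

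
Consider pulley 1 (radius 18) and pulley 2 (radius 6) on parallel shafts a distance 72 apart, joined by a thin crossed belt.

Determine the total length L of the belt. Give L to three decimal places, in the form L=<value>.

L=227.475

crossed belt: β = asin((r1+r2)/C) = asin(24/72) = 19.4712°
wrap1 = wrap2 = π + 2β = 218.9424°
tangent length = C·cosβ = 67.8823
L = (r1+r2)·wrap + 2·C·cosβ = 24·3.8213 + 2·67.8823 = 227.4749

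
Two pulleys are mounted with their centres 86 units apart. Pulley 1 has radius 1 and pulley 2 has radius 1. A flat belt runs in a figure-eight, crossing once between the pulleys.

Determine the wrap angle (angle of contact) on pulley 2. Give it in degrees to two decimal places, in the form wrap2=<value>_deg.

crossed belt: β = asin((r1+r2)/C) = asin(2/86) = 1.3326°
wrap1 = wrap2 = π + 2β = 182.6652°

wrap2=182.67_deg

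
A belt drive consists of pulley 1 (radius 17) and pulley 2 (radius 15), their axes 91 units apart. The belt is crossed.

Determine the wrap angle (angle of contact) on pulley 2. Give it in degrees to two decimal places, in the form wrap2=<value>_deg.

wrap2=221.18_deg

crossed belt: β = asin((r1+r2)/C) = asin(32/91) = 20.5882°
wrap1 = wrap2 = π + 2β = 221.1763°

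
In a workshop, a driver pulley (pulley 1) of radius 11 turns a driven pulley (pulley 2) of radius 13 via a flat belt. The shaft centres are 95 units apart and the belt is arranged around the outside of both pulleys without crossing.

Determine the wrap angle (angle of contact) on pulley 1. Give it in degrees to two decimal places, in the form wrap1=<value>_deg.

open belt: β = asin((r2−r1)/C) = asin(2/95) = 1.2063°
wrap1 = π − 2β = 177.5874°
wrap2 = π + 2β = 182.4126°

wrap1=177.59_deg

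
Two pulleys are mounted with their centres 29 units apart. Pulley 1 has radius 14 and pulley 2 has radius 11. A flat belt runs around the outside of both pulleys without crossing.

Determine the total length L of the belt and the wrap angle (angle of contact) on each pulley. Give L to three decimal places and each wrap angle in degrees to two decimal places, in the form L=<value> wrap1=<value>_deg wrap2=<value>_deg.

L=136.850 wrap1=191.88_deg wrap2=168.12_deg

open belt: β = asin((r2−r1)/C) = asin(-3/29) = -5.9378°
wrap1 = π − 2β = 191.8755°
wrap2 = π + 2β = 168.1245°
tangent length = C·cosβ = 28.8444
L = r1·wrap1 + r2·wrap2 + 2·C·cosβ = 14·3.3489 + 11·2.9343 + 2·28.8444 = 136.8504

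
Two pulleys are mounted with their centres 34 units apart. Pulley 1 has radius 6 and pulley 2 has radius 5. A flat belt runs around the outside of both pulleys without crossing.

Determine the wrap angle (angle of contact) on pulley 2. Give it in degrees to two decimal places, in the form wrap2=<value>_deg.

wrap2=176.63_deg

open belt: β = asin((r2−r1)/C) = asin(-1/34) = -1.6854°
wrap1 = π − 2β = 183.3708°
wrap2 = π + 2β = 176.6292°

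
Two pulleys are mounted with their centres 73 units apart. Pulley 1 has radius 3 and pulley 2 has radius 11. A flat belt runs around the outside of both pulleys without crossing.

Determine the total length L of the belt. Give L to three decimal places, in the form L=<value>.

open belt: β = asin((r2−r1)/C) = asin(8/73) = 6.2916°
wrap1 = π − 2β = 167.4167°
wrap2 = π + 2β = 192.5833°
tangent length = C·cosβ = 72.5603
L = r1·wrap1 + r2·wrap2 + 2·C·cosβ = 3·2.9220 + 11·3.3612 + 2·72.5603 = 190.8599

L=190.860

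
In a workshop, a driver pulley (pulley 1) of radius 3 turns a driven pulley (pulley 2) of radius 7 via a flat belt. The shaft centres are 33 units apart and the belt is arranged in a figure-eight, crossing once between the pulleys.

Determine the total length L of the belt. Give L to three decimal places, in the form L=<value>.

L=100.470

crossed belt: β = asin((r1+r2)/C) = asin(10/33) = 17.6397°
wrap1 = wrap2 = π + 2β = 215.2794°
tangent length = C·cosβ = 31.4484
L = (r1+r2)·wrap + 2·C·cosβ = 10·3.7573 + 2·31.4484 = 100.4701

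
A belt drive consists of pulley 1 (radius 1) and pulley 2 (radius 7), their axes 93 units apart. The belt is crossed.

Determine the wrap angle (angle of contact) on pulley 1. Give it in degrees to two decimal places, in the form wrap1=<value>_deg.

crossed belt: β = asin((r1+r2)/C) = asin(8/93) = 4.9348°
wrap1 = wrap2 = π + 2β = 189.8695°

wrap1=189.87_deg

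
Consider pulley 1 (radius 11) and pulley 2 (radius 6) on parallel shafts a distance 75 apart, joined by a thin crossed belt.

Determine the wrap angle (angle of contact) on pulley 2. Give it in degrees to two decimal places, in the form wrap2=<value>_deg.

wrap2=206.20_deg

crossed belt: β = asin((r1+r2)/C) = asin(17/75) = 13.1009°
wrap1 = wrap2 = π + 2β = 206.2018°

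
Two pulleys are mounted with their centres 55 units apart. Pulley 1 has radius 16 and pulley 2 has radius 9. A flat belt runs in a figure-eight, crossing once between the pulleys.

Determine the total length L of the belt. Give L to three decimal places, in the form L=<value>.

L=200.112

crossed belt: β = asin((r1+r2)/C) = asin(25/55) = 27.0357°
wrap1 = wrap2 = π + 2β = 234.0714°
tangent length = C·cosβ = 48.9898
L = (r1+r2)·wrap + 2·C·cosβ = 25·4.0853 + 2·48.9898 = 200.1125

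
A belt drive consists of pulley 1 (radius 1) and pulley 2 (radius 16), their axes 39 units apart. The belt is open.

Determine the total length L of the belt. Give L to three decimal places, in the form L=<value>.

open belt: β = asin((r2−r1)/C) = asin(15/39) = 22.6199°
wrap1 = π − 2β = 134.7603°
wrap2 = π + 2β = 225.2397°
tangent length = C·cosβ = 36.0000
L = r1·wrap1 + r2·wrap2 + 2·C·cosβ = 1·2.3520 + 16·3.9312 + 2·36.0000 = 137.2508

L=137.251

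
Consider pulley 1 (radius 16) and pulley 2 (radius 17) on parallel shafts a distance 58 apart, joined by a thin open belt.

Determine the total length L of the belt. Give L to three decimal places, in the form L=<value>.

L=219.690

open belt: β = asin((r2−r1)/C) = asin(1/58) = 0.9879°
wrap1 = π − 2β = 178.0242°
wrap2 = π + 2β = 181.9758°
tangent length = C·cosβ = 57.9914
L = r1·wrap1 + r2·wrap2 + 2·C·cosβ = 16·3.1071 + 17·3.1761 + 2·57.9914 = 219.6898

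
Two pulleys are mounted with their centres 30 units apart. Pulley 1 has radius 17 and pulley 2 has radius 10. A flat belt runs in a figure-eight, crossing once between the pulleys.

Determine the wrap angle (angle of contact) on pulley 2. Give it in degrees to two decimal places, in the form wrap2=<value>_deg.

wrap2=308.32_deg

crossed belt: β = asin((r1+r2)/C) = asin(27/30) = 64.1581°
wrap1 = wrap2 = π + 2β = 308.3161°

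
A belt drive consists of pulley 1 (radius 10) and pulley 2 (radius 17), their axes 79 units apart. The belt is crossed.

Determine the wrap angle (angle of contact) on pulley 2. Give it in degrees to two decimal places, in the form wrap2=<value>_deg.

crossed belt: β = asin((r1+r2)/C) = asin(27/79) = 19.9849°
wrap1 = wrap2 = π + 2β = 219.9698°

wrap2=219.97_deg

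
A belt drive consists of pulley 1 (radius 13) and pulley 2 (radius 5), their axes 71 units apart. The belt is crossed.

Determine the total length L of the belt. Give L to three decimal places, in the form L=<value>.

L=203.137

crossed belt: β = asin((r1+r2)/C) = asin(18/71) = 14.6860°
wrap1 = wrap2 = π + 2β = 209.3719°
tangent length = C·cosβ = 68.6804
L = (r1+r2)·wrap + 2·C·cosβ = 18·3.6542 + 2·68.6804 = 203.1370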